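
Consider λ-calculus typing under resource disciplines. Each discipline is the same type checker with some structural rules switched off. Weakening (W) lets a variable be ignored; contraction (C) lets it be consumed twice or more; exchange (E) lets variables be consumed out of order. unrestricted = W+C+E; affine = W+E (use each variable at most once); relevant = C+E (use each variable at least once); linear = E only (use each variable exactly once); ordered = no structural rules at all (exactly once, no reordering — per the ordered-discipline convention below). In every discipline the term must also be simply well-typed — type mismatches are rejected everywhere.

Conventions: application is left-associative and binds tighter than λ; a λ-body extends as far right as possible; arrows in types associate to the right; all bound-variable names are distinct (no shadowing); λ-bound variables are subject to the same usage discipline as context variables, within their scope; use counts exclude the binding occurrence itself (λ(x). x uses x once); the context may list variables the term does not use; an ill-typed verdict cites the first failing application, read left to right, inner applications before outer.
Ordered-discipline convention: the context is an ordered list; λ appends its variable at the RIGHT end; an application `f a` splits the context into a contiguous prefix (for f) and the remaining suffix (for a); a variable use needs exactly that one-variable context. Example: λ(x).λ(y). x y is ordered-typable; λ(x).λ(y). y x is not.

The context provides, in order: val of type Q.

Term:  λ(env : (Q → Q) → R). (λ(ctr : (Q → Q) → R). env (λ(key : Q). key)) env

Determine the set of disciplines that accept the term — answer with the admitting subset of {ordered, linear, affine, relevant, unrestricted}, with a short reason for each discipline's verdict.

admitted by: unrestricted
variable uses: val: 0×; env (bound): 2×; ctr (bound): 0×; key (bound): 1×
left-to-right use order: env, key, env
typing: well-typed at ((Q → Q) → R) → R
ordered: ✗, repeated use of env ×2; val, ctr never used (weakening)
linear: ✗, repeated use of env ×2; val, ctr never used (weakening)
affine: ✗, repeated use of env ×2
relevant: ✗, val, ctr never used (weakening)
unrestricted: ✓, type-checks (((Q → Q) → R) → R) and nothing is barred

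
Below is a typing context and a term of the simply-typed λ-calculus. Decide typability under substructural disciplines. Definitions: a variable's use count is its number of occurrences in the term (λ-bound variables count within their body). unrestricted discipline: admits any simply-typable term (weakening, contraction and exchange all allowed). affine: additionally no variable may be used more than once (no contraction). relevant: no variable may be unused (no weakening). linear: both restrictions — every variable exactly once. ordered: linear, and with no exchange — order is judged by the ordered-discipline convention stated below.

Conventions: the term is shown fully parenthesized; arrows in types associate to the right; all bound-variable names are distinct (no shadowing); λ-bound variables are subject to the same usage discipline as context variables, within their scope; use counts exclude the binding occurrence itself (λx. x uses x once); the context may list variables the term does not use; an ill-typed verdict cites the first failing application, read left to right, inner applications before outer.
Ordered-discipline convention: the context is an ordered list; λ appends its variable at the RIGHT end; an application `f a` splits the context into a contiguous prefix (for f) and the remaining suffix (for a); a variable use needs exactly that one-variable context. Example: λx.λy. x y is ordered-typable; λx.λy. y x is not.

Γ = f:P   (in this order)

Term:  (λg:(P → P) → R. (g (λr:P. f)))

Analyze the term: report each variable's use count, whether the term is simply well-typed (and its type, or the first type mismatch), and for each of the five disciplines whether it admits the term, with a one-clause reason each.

usage: f=1, g (bound)=1, r (bound)=0
left-to-right use order: g, f
typing: the term checks, with type ((P → P) → R) → R
ordered ✗ (needs weakening: r unused)
linear ✗ (needs weakening: r unused)
affine ✓ (no duplicate uses among f, g, r)
relevant ✗ (needs weakening: r unused)
unrestricted ✓ (simply typable at ((P → P) → R) → R; W, C, E all held)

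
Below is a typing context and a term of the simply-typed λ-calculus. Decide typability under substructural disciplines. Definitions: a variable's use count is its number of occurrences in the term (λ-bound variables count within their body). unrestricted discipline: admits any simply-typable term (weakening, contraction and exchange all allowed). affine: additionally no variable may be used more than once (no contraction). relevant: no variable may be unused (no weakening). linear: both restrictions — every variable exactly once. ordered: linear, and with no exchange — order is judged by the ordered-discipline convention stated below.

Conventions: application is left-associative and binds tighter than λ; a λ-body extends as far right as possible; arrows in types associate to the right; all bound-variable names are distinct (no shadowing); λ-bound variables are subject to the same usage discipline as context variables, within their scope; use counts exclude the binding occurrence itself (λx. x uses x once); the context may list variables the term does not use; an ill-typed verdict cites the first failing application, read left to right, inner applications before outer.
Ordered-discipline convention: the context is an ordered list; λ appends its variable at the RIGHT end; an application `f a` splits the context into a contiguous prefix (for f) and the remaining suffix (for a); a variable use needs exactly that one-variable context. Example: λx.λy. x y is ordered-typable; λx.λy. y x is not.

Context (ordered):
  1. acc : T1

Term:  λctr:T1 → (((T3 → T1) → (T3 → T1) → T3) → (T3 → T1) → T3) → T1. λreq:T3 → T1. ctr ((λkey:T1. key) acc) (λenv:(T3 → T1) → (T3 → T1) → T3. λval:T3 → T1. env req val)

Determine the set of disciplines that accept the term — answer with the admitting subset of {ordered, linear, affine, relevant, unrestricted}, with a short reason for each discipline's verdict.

admitting disciplines: linear, affine, relevant, unrestricted
variable uses: acc: 1, ctr (bound): 1, req (bound): 1, key (bound): 1, env (bound): 1, val (bound): 1
use order (left to right): ctr, key, acc, env, req, val
typing: well-typed at (T1 → (((T3 → T1) → (T3 → T1) → T3) → (T3 → T1) → T3) → T1) → (T3 → T1) → T1
ordered: ✗, no ordered split (uses run ctr, key, acc, env, req, val)
linear: ✓, acc, ctr, req, key, env, val: one use apiece
affine: ✓, none of acc, ctr, req, key, env, val used more than once
relevant: ✓, at least one use each (acc, ctr, req, key, env, val)
unrestricted: ✓, typability at (T1 → (((T3 → T1) → (T3 → T1) → T3) → (T3 → T1) → T3) → T1) → (T3 → T1) → T1 is all that's needed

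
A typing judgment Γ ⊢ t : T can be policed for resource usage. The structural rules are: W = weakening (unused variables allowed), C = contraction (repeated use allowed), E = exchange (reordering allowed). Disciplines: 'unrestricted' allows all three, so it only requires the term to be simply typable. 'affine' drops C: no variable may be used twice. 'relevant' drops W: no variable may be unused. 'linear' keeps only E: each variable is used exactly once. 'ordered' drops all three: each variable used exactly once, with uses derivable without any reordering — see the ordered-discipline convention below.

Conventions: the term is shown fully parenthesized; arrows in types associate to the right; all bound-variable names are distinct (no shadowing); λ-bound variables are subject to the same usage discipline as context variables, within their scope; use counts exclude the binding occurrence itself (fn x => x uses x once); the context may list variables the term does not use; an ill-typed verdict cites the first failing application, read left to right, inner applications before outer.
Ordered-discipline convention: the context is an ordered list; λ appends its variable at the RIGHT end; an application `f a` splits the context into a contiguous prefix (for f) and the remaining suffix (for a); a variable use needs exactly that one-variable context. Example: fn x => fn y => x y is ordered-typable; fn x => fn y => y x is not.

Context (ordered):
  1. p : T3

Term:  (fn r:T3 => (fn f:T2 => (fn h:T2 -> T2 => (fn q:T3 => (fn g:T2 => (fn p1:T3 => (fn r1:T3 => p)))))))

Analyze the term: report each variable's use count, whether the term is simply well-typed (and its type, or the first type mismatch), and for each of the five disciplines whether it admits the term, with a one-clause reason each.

usage: p: 1, r (bound): 0, f (bound): 0, h (bound): 0, q (bound): 0, g (bound): 0, p1 (bound): 0, r1 (bound): 0
use order (left to right): p
typing: well-typed — term : T3 -> T2 -> (T2 -> T2) -> T3 -> T2 -> T3 -> T3 -> T3
ordered: ✗, unused: r, f, h, q, g, p1, r1 — weakening required
linear: ✗, unused: r, f, h, q, g, p1, r1 — weakening required
affine: ✓, none of p, r, f, h, q, g, p1, r1 used more than once
relevant: ✗, unused: r, f, h, q, g, p1, r1 — weakening required
unrestricted: ✓, type-checks (T3 -> T2 -> (T2 -> T2) -> T3 -> T2 -> T3 -> T3 -> T3) and nothing is barred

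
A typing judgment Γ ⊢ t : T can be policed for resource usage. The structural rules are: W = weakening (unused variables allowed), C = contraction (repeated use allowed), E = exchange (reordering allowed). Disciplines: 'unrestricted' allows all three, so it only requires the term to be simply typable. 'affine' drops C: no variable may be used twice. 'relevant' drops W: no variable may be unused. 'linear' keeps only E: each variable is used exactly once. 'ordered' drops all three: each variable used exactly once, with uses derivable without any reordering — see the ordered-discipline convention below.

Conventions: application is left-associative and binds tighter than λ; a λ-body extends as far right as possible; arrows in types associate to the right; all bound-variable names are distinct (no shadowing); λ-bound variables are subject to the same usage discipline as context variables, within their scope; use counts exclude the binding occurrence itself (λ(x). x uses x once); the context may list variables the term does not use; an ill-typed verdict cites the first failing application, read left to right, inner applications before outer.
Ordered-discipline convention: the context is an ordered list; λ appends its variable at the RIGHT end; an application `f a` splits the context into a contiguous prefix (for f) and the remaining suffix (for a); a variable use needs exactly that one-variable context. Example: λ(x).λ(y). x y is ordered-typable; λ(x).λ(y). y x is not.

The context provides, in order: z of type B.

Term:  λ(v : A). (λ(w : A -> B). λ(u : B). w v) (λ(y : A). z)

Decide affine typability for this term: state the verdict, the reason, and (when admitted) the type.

yes — no duplicate uses among z, v, w, u, y; term : A -> B -> B
variable uses: z: 1×; v (bound): 1×; w (bound): 1×; u (bound): 0×; y (bound): 0×
order of uses: w, v, z
typing: the term checks, with type A -> B -> B
all disciplines: ordered ✗; linear ✗; affine ✓; relevant ✗; unrestricted ✓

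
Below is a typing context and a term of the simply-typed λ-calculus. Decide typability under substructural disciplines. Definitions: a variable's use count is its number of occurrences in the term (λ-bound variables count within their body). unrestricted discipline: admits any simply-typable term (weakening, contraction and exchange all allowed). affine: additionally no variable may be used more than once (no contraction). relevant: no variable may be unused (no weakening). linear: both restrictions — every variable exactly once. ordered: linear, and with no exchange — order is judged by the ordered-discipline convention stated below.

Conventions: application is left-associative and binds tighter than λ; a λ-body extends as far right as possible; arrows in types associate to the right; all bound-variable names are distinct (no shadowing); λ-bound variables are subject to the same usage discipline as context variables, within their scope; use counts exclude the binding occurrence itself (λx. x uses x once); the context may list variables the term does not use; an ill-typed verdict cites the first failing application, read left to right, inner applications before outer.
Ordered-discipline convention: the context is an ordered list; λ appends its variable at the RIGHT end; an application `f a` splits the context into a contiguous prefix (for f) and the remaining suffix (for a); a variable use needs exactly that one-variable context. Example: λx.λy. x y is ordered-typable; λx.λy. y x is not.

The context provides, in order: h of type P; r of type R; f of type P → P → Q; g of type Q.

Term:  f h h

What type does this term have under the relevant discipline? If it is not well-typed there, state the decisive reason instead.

not well-typed under relevant — needs weakening: r, g unused
usage: h=2, r=0, f=1, g=0
use order (left to right): f, h, h
typing: well-typed at Q
per-discipline verdicts: ordered ✗ | linear ✗ | affine ✗ | relevant ✗ | unrestricted ✓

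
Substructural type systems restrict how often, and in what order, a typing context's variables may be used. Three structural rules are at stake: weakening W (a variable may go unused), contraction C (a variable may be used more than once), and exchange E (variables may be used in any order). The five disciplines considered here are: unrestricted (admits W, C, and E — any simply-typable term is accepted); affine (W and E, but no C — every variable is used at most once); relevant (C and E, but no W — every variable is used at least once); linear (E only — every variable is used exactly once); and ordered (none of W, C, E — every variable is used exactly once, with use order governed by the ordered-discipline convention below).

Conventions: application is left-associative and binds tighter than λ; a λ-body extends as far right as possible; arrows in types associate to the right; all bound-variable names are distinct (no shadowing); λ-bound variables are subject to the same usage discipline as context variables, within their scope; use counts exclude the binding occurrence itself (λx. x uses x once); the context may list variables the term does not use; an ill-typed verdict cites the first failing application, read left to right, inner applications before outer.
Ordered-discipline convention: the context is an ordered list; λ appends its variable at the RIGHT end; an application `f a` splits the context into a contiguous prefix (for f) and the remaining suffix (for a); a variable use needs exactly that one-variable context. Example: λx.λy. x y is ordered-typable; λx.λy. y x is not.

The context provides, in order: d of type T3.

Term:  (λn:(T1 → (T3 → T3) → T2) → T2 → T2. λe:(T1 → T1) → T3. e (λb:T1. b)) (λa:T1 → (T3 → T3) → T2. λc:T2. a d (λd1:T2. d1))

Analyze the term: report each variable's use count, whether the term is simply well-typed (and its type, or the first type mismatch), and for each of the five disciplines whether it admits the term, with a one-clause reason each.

variable uses: d ×1, n [bound] ×0, e [bound] ×1, b [bound] ×1, a [bound] ×1, c [bound] ×0, d1 [bound] ×1
use order (left to right): e, b, a, d, d1
typing: ill-typed: an argument T3 mismatches the expected T1
ordered: ✗, a type mismatch blocks all five
linear: ✗, the type mismatch rejects it
affine: ✗, not simply typable
relevant: ✗, fails simple typing
unrestricted: ✗, a type mismatch blocks all five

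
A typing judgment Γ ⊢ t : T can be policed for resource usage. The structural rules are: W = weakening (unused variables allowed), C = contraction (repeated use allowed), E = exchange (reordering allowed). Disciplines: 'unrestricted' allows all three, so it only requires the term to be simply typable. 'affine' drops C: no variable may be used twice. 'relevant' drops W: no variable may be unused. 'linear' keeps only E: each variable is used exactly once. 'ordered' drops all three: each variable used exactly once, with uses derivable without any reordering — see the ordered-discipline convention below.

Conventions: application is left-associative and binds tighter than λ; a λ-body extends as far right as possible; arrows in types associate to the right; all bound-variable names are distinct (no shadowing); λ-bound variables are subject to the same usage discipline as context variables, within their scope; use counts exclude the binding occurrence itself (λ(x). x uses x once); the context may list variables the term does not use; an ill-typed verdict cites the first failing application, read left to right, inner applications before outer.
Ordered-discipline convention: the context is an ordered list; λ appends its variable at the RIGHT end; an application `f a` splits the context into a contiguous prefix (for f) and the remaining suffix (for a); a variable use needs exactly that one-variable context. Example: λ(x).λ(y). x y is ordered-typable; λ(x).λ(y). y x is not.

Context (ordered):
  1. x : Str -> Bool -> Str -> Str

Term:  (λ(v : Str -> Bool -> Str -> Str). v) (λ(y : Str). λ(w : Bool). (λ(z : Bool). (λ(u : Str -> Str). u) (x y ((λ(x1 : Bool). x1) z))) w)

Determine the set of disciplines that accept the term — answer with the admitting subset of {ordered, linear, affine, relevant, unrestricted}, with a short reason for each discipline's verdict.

accepted by: ordered, linear, affine, relevant, unrestricted
variable uses: x=1, v (λ-bound)=1, y (λ-bound)=1, w (λ-bound)=1, z (λ-bound)=1, u (λ-bound)=1, x1 (λ-bound)=1
left-to-right use order: v, u, x, y, x1, z, w
typing: ✓ — Str -> Bool -> Str -> Str
ordered: ✓, x, v, y, w, z, u, x1 once each; derivable with no W/C/E
linear: ✓, x, v, y, w, z, u, x1: one use apiece
affine: ✓, none of x, v, y, w, z, u, x1 used more than once
relevant: ✓, at least one use each (x, v, y, w, z, u, x1)
unrestricted: ✓, well-typed at Str -> Bool -> Str -> Str; no restrictions here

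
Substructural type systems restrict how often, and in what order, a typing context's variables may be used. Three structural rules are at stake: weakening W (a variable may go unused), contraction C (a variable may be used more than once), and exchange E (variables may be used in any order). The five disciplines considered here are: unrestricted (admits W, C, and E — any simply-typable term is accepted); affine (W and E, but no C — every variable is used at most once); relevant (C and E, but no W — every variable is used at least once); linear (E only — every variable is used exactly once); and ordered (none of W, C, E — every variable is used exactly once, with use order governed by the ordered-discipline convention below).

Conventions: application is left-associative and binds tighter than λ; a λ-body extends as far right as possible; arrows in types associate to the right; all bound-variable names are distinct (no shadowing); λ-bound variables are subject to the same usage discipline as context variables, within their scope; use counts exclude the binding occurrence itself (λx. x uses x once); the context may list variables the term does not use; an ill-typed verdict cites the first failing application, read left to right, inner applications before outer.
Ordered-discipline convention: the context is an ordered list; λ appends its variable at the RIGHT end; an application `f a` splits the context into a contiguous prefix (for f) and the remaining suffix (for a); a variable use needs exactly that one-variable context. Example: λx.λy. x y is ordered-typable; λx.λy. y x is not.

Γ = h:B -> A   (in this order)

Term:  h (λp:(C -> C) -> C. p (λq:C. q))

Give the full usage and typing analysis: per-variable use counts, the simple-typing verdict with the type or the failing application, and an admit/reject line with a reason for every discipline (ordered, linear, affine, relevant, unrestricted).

counts: h ×1; p (bound) ×1; q (bound) ×1
left-to-right use order: h, p, q
typing: ill-typed: argument of type ((C -> C) -> C) -> C where B is required
ordered ✗ (the type mismatch rejects it)
linear ✗ (not simply typable)
affine ✗ (fails simple typing)
relevant ✗ (a type mismatch blocks all five)
unrestricted ✗ (the type mismatch rejects it)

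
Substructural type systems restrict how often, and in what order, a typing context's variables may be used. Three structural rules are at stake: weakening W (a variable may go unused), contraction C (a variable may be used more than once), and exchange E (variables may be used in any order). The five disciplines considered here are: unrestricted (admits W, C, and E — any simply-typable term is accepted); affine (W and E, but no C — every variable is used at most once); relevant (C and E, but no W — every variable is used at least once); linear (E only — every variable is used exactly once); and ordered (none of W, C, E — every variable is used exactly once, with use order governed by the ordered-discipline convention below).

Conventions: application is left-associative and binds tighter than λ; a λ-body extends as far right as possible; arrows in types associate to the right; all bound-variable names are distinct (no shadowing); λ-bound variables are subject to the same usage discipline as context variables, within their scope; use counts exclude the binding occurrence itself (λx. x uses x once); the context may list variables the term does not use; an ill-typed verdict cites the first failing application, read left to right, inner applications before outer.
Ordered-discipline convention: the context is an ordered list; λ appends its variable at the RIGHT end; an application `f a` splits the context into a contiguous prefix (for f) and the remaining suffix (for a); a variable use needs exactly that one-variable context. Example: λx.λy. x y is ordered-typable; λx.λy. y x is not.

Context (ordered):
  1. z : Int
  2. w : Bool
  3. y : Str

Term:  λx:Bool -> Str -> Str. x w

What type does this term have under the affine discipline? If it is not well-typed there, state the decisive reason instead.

term : (Bool -> Str -> Str) -> Str -> Str
usage: z: 0, w: 1, y: 0, x (λ-bound): 1
left-to-right use order: x, w
typing: ✓ — (Bool -> Str -> Str) -> Str -> Str
per-discipline verdicts: ordered ✗, linear ✗, affine ✓, relevant ✗, unrestricted ✓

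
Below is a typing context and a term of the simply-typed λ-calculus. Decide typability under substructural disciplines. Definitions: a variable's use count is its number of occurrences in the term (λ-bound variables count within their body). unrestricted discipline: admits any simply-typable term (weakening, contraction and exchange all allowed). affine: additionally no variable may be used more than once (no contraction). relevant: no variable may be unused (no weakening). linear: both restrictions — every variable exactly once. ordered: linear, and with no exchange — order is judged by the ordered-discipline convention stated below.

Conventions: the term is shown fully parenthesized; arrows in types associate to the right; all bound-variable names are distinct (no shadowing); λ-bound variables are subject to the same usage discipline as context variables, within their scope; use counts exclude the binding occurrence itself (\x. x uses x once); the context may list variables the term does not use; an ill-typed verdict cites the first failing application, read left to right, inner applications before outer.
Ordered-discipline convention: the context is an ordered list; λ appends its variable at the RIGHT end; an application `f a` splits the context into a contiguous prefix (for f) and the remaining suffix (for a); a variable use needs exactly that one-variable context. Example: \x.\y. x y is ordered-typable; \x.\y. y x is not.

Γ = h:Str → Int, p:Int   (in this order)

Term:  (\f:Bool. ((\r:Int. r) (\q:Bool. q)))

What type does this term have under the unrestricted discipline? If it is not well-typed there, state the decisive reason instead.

not well-typed under unrestricted — the type mismatch rejects it
usage: h=0, p=0, f (λ-bound)=0, r (λ-bound)=1, q (λ-bound)=1
use order (left to right): r, q
typing: ill-typed: argument of type Bool → Bool where Int is required
per-discipline verdicts: ordered ✗ | linear ✗ | affine ✗ | relevant ✗ | unrestricted ✗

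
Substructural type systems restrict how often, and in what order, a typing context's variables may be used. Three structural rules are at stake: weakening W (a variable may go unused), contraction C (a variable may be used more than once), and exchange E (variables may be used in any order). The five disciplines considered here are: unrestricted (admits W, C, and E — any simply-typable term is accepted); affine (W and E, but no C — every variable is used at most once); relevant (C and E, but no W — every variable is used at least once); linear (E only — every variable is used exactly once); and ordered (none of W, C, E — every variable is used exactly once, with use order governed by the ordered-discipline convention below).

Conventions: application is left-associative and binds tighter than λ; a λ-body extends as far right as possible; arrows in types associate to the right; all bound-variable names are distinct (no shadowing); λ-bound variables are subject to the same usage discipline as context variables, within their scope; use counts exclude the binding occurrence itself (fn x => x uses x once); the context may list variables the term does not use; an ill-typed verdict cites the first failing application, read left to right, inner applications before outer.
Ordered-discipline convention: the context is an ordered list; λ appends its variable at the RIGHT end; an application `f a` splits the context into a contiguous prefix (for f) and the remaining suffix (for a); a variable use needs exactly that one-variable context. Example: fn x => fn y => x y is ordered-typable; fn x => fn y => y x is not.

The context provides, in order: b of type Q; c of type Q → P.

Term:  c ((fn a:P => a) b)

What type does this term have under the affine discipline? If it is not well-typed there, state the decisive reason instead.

not well-typed under affine — a type mismatch blocks all five
counts: b ×1; c ×1; a (bound) ×1
left-to-right use order: c, a, b
typing: ill-typed: an application expects P but receives Q
across the five disciplines: ordered ✗ · linear ✗ · affine ✗ · relevant ✗ · unrestricted ✗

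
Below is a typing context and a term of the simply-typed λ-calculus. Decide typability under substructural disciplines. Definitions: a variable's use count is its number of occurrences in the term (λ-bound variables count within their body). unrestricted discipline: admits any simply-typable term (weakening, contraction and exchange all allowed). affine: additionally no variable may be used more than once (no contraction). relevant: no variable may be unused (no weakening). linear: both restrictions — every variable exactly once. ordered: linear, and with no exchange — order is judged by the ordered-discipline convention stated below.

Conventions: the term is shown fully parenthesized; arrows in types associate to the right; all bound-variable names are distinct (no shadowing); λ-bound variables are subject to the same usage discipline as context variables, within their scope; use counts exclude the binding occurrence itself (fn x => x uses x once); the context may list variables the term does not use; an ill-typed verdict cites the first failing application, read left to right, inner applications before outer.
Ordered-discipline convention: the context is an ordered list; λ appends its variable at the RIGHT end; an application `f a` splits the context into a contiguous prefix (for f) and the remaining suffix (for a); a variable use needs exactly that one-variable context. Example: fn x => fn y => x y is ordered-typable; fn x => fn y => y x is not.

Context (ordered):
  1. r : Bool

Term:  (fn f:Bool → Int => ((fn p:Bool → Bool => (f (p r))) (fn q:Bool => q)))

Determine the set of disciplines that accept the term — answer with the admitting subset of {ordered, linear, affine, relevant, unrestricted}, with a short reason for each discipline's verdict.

admitted by: linear, affine, relevant, unrestricted
variable uses: r ×1, f (bound) ×1, p (bound) ×1, q (bound) ×1
left-to-right use order: f, p, r, q
typing: well-typed — term : (Bool → Int) → Int
ordered: ✗ — no contiguous prefix/suffix split fits f, p, r, q
linear: ✓ — r, f, p, q: one use apiece
affine: ✓ — no duplicate uses among r, f, p, q
relevant: ✓ — none of r, f, p, q goes unused
unrestricted: ✓ — well-typed at (Bool → Int) → Int; no restrictions here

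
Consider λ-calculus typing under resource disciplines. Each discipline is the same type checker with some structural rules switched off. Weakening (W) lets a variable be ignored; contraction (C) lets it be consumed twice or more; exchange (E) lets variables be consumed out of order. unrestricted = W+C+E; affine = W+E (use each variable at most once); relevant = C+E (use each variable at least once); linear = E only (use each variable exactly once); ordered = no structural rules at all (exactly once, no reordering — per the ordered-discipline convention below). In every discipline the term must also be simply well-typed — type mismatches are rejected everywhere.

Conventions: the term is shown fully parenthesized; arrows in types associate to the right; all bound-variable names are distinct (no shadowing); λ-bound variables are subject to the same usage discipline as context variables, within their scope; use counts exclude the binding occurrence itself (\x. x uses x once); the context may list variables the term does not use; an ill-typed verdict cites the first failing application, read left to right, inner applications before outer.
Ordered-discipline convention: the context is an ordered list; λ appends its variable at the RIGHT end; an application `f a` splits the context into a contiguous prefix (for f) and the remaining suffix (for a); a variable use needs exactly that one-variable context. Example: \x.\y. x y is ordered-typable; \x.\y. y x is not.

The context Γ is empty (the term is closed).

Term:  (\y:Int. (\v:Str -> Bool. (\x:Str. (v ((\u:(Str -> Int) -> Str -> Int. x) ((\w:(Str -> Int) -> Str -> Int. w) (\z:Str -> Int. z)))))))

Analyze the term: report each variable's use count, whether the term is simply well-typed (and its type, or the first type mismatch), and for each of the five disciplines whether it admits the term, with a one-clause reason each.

counts: y (λ-bound): 0×, v (λ-bound): 1×, x (λ-bound): 1×, u (λ-bound): 0×, w (λ-bound): 1×, z (λ-bound): 1×
order of uses: v, x, w, z
typing: ✓ — Int -> (Str -> Bool) -> Str -> Bool
ordered: ✗ — y, u never used (weakening)
linear: ✗ — y, u never used (weakening)
affine: ✓ — at most one use each (y, v, x, u, w, z)
relevant: ✗ — y, u never used (weakening)
unrestricted: ✓ — type-checks (Int -> (Str -> Bool) -> Str -> Bool) and nothing is barred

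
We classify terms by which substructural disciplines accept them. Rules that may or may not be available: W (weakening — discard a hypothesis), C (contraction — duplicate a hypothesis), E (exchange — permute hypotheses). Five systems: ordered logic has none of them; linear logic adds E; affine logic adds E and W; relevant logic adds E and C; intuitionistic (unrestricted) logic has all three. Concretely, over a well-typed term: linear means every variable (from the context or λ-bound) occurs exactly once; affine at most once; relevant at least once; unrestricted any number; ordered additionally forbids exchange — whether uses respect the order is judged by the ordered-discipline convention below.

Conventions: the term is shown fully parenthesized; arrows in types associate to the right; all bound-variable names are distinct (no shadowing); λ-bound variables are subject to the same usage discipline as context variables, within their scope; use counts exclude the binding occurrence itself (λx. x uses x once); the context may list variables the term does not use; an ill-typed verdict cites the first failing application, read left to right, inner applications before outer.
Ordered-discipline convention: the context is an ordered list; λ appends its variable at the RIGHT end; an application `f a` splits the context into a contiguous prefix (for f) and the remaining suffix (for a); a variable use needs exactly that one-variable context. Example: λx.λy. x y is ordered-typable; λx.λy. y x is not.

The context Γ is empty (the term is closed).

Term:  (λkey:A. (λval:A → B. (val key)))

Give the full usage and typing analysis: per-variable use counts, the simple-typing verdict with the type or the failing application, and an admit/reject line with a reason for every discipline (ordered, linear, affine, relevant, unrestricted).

variable uses: key (bound)=1; val (bound)=1
order of uses: val, key
typing: the term checks, with type A → (A → B) → B
ordered: ✗, no ordered split (uses run val, key)
linear: ✓, exactly-once usage across key, val
affine: ✓, no duplicate uses among key, val
relevant: ✓, every one of key, val appears
unrestricted: ✓, simply typable at A → (A → B) → B; W, C, E all held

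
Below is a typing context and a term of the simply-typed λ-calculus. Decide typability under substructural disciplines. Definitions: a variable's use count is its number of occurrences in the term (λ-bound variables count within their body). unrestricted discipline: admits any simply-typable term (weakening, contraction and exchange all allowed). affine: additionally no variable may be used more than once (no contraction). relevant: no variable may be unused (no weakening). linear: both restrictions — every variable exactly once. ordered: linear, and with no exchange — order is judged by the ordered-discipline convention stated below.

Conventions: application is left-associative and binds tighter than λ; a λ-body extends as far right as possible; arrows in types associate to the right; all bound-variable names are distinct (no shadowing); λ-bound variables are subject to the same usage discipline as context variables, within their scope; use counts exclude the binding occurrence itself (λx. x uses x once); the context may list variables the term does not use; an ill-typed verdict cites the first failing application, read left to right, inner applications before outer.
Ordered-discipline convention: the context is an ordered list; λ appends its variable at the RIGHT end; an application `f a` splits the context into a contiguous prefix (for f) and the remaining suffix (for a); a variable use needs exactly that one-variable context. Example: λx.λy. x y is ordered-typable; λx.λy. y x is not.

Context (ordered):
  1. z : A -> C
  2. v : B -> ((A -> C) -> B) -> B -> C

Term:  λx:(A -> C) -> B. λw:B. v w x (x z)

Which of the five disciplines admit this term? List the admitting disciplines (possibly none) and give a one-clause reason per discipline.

accepted by: relevant, unrestricted
counts: z=1, v=1, x (bound)=2, w (bound)=1
uses in reading order: v, w, x, x, z
typing: the term checks, with type ((A -> C) -> B) -> B -> C
ordered: ✗, uses contraction: x ×2
linear: ✗, uses contraction: x ×2
affine: ✗, uses contraction: x ×2
relevant: ✓, none of z, v, x, w goes unused
unrestricted: ✓, typability at ((A -> C) -> B) -> B -> C is all that's needed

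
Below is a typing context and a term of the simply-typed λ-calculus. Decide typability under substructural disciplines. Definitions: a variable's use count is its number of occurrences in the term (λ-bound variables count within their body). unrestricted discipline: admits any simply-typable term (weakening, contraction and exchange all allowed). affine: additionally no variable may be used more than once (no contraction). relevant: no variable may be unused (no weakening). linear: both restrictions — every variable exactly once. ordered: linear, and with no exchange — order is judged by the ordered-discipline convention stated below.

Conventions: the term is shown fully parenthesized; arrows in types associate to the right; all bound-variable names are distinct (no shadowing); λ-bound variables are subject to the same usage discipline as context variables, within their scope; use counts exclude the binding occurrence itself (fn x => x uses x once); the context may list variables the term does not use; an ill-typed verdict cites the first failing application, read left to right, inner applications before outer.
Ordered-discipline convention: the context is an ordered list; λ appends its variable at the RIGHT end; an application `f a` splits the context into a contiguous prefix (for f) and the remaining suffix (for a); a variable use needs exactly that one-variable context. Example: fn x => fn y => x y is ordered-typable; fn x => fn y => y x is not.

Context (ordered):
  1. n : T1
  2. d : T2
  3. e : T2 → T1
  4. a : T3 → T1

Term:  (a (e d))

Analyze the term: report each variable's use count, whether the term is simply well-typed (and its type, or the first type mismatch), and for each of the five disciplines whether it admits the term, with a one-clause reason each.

variable uses: n=0, d=1, e=1, a=1
use order (left to right): a, e, d
typing: ill-typed: an argument T1 mismatches the expected T3
ordered: ✗ — the type mismatch rejects it
linear: ✗ — not simply typable
affine: ✗ — fails simple typing
relevant: ✗ — a type mismatch blocks all five
unrestricted: ✗ — the type mismatch rejects it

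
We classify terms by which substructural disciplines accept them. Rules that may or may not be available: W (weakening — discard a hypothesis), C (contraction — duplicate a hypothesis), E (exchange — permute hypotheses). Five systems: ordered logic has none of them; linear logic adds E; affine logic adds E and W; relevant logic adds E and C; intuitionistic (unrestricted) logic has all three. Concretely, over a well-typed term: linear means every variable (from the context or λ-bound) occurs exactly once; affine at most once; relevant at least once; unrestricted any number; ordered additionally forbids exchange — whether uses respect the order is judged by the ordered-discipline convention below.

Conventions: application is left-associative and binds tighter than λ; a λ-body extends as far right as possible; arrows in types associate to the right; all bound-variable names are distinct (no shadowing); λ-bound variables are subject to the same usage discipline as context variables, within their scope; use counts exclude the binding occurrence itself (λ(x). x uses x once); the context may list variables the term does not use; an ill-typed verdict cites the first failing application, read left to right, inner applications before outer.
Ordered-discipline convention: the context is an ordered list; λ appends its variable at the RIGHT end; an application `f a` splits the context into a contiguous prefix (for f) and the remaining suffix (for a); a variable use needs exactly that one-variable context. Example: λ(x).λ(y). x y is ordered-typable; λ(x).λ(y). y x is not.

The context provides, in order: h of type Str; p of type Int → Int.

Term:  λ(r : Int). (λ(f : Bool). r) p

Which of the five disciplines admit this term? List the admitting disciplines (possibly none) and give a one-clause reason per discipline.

admitted in: none
usage: h: 0×; p: 1×; r [bound]: 1×; f [bound]: 0×
use order (left to right): r, p
typing: ill-typed: a function awaiting Bool gets Int → Int
ordered: ✗, a type mismatch blocks all five
linear: ✗, the type mismatch rejects it
affine: ✗, not simply typable
relevant: ✗, fails simple typing
unrestricted: ✗, a type mismatch blocks all five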